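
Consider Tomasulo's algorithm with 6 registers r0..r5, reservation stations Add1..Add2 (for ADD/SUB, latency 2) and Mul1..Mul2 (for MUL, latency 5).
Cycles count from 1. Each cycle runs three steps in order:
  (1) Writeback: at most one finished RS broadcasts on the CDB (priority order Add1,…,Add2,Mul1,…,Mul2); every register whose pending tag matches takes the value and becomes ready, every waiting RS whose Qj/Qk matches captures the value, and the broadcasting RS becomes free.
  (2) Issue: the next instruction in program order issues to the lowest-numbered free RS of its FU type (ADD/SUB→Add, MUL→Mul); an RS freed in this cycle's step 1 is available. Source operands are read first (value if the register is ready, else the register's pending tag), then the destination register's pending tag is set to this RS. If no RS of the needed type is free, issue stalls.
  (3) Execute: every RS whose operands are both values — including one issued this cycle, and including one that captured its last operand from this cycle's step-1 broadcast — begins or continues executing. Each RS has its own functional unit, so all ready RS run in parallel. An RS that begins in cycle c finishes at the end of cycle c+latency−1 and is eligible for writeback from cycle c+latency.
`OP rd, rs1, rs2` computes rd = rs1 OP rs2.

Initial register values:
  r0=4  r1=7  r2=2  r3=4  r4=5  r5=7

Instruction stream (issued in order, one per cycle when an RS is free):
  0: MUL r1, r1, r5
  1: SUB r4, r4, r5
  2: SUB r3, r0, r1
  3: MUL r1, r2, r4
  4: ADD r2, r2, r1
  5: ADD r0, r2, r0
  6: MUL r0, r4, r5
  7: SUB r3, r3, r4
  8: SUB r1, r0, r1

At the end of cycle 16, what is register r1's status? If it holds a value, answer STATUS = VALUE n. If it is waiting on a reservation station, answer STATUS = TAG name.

c1: issue MUL r1<-Mul1 | r0:4,r1:Mul1,r2:2,r3:4,r4:5,r5:7
c2: issue SUB r4<-Add1 | r0:4,r1:Mul1,r2:2,r3:4,r4:Add1,r5:7
c3: issue SUB r3<-Add2 | r0:4,r1:Mul1,r2:2,r3:Add2,r4:Add1,r5:7
c4: CDB Add1=-2; issue MUL r1<-Mul2 | r0:4,r1:Mul2,r2:2,r3:Add2,r4:-2,r5:7
c5: issue ADD r2<-Add1 | r0:4,r1:Mul2,r2:Add1,r3:Add2,r4:-2,r5:7
c6: CDB Mul1=49; stall | r0:4,r1:Mul2,r2:Add1,r3:Add2,r4:-2,r5:7
c7: stall | r0:4,r1:Mul2,r2:Add1,r3:Add2,r4:-2,r5:7
c8: CDB Add2=-45; issue ADD r0<-Add2 | r0:Add2,r1:Mul2,r2:Add1,r3:-45,r4:-2,r5:7
c9: CDB Mul2=-4; issue MUL r0<-Mul1 | r0:Mul1,r1:-4,r2:Add1,r3:-45,r4:-2,r5:7
c10: stall | r0:Mul1,r1:-4,r2:Add1,r3:-45,r4:-2,r5:7
c11: CDB Add1=-2; issue SUB r3<-Add1 | r0:Mul1,r1:-4,r2:-2,r3:Add1,r4:-2,r5:7
c12: stall | r0:Mul1,r1:-4,r2:-2,r3:Add1,r4:-2,r5:7
c13: CDB Add1=-43; issue SUB r1<-Add1 | r0:Mul1,r1:Add1,r2:-2,r3:-43,r4:-2,r5:7
c14: CDB Add2=2 | r0:Mul1,r1:Add1,r2:-2,r3:-43,r4:-2,r5:7
c15: CDB Mul1=-14 | r0:-14,r1:Add1,r2:-2,r3:-43,r4:-2,r5:7
c16: - | r0:-14,r1:Add1,r2:-2,r3:-43,r4:-2,r5:7

STATUS = TAG Add1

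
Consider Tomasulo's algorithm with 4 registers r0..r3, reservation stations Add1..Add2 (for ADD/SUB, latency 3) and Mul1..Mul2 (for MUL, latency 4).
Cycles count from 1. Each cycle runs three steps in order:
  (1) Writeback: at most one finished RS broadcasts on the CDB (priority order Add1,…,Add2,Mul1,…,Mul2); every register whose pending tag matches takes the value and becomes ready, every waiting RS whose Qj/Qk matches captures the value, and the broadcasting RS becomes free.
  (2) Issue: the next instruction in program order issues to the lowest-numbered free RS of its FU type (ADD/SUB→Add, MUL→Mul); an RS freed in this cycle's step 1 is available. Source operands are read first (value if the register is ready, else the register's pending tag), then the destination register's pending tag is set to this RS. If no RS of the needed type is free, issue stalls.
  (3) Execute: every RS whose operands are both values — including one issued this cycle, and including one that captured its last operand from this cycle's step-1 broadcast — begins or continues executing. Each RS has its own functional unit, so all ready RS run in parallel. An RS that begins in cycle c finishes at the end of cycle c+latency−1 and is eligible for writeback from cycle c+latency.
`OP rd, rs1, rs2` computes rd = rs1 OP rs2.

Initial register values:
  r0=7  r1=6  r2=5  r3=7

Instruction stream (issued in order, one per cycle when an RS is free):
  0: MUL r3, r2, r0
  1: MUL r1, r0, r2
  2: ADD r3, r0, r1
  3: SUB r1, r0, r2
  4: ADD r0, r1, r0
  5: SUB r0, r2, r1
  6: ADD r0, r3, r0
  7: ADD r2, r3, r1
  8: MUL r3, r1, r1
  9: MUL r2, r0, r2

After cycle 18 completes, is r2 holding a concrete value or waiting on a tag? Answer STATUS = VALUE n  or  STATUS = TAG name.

  c1: issue MUL r3<-Mul1  regs: r0:7,r1:6,r2:5,r3:Mul1
  c2: issue MUL r1<-Mul2  regs: r0:7,r1:Mul2,r2:5,r3:Mul1
  c3: issue ADD r3<-Add1  regs: r0:7,r1:Mul2,r2:5,r3:Add1
  c4: issue SUB r1<-Add2  regs: r0:7,r1:Add2,r2:5,r3:Add1
  c5: CDB Mul1=35; stall  regs: r0:7,r1:Add2,r2:5,r3:Add1
  c6: CDB Mul2=35; stall  regs: r0:7,r1:Add2,r2:5,r3:Add1
  c7: CDB Add2=2; issue ADD r0<-Add2  regs: r0:Add2,r1:2,r2:5,r3:Add1
  c8: stall  regs: r0:Add2,r1:2,r2:5,r3:Add1
  c9: CDB Add1=42; issue SUB r0<-Add1  regs: r0:Add1,r1:2,r2:5,r3:42
  c10: CDB Add2=9; issue ADD r0<-Add2  regs: r0:Add2,r1:2,r2:5,r3:42
  c11: stall  regs: r0:Add2,r1:2,r2:5,r3:42
  c12: CDB Add1=3; issue ADD r2<-Add1  regs: r0:Add2,r1:2,r2:Add1,r3:42
  c13: issue MUL r3<-Mul1  regs: r0:Add2,r1:2,r2:Add1,r3:Mul1
  c14: issue MUL r2<-Mul2  regs: r0:Add2,r1:2,r2:Mul2,r3:Mul1
  c15: CDB Add1=44  regs: r0:Add2,r1:2,r2:Mul2,r3:Mul1
  c16: CDB Add2=45  regs: r0:45,r1:2,r2:Mul2,r3:Mul1
  c17: CDB Mul1=4  regs: r0:45,r1:2,r2:Mul2,r3:4
  c18: -  regs: r0:45,r1:2,r2:Mul2,r3:4

STATUS = TAG Mul2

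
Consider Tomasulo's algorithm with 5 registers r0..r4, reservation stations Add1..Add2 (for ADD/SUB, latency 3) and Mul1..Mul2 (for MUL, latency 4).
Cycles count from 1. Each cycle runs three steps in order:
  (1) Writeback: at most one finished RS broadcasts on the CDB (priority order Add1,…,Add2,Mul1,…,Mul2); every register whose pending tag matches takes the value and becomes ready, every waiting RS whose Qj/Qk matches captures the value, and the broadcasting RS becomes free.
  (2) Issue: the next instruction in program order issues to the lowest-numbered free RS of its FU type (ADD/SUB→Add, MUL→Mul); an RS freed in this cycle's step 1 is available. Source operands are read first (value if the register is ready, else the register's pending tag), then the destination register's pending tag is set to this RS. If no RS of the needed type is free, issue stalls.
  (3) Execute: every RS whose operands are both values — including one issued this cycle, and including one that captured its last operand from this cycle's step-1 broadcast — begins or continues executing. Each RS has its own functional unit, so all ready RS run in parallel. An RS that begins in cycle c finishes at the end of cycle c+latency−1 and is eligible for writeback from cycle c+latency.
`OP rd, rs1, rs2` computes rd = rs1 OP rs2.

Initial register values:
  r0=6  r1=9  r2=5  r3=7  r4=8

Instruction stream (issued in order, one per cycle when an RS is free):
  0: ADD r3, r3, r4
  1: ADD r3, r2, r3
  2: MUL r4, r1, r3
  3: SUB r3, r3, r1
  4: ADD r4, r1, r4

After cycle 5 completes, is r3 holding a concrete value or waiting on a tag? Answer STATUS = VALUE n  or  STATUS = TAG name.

STATUS = TAG Add1

cycle 1: issue ADD r3<-Add1 // r0:6,r1:9,r2:5,r3:Add1,r4:8
cycle 2: issue ADD r3<-Add2 // r0:6,r1:9,r2:5,r3:Add2,r4:8
cycle 3: issue MUL r4<-Mul1 // r0:6,r1:9,r2:5,r3:Add2,r4:Mul1
cycle 4: CDB Add1=15; issue SUB r3<-Add1 // r0:6,r1:9,r2:5,r3:Add1,r4:Mul1
cycle 5: stall // r0:6,r1:9,r2:5,r3:Add1,r4:Mul1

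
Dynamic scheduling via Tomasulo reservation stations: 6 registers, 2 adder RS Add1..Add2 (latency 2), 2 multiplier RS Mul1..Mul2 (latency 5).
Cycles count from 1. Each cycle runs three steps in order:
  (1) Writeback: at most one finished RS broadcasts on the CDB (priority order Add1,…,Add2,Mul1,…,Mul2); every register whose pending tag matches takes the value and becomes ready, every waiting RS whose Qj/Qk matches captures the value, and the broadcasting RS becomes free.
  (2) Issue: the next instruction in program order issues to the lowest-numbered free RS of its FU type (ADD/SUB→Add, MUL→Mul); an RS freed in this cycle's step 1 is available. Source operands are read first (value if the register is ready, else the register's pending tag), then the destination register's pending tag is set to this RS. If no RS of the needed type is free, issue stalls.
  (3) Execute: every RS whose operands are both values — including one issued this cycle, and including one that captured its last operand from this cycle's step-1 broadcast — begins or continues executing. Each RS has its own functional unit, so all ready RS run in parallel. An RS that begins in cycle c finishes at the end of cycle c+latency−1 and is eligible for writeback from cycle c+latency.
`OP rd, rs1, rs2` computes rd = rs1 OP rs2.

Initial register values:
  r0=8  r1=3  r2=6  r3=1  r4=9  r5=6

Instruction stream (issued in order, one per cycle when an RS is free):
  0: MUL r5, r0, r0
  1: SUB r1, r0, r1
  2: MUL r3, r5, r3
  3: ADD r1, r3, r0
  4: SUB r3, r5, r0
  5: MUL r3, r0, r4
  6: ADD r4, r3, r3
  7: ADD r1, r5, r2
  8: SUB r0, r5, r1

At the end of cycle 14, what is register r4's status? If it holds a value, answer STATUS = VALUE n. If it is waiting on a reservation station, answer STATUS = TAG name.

STATUS = VALUE 144

  c1: issue MUL r5<-Mul1  regs: r0:8,r1:3,r2:6,r3:1,r4:9,r5:Mul1
  c2: issue SUB r1<-Add1  regs: r0:8,r1:Add1,r2:6,r3:1,r4:9,r5:Mul1
  c3: issue MUL r3<-Mul2  regs: r0:8,r1:Add1,r2:6,r3:Mul2,r4:9,r5:Mul1
  c4: CDB Add1=5; issue ADD r1<-Add1  regs: r0:8,r1:Add1,r2:6,r3:Mul2,r4:9,r5:Mul1
  c5: issue SUB r3<-Add2  regs: r0:8,r1:Add1,r2:6,r3:Add2,r4:9,r5:Mul1
  c6: CDB Mul1=64; issue MUL r3<-Mul1  regs: r0:8,r1:Add1,r2:6,r3:Mul1,r4:9,r5:64
  c7: stall  regs: r0:8,r1:Add1,r2:6,r3:Mul1,r4:9,r5:64
  c8: CDB Add2=56; issue ADD r4<-Add2  regs: r0:8,r1:Add1,r2:6,r3:Mul1,r4:Add2,r5:64
  c9: stall  regs: r0:8,r1:Add1,r2:6,r3:Mul1,r4:Add2,r5:64
  c10: stall  regs: r0:8,r1:Add1,r2:6,r3:Mul1,r4:Add2,r5:64
  c11: CDB Mul1=72; stall  regs: r0:8,r1:Add1,r2:6,r3:72,r4:Add2,r5:64
  c12: CDB Mul2=64; stall  regs: r0:8,r1:Add1,r2:6,r3:72,r4:Add2,r5:64
  c13: CDB Add2=144; issue ADD r1<-Add2  regs: r0:8,r1:Add2,r2:6,r3:72,r4:144,r5:64
  c14: CDB Add1=72; issue SUB r0<-Add1  regs: r0:Add1,r1:Add2,r2:6,r3:72,r4:144,r5:64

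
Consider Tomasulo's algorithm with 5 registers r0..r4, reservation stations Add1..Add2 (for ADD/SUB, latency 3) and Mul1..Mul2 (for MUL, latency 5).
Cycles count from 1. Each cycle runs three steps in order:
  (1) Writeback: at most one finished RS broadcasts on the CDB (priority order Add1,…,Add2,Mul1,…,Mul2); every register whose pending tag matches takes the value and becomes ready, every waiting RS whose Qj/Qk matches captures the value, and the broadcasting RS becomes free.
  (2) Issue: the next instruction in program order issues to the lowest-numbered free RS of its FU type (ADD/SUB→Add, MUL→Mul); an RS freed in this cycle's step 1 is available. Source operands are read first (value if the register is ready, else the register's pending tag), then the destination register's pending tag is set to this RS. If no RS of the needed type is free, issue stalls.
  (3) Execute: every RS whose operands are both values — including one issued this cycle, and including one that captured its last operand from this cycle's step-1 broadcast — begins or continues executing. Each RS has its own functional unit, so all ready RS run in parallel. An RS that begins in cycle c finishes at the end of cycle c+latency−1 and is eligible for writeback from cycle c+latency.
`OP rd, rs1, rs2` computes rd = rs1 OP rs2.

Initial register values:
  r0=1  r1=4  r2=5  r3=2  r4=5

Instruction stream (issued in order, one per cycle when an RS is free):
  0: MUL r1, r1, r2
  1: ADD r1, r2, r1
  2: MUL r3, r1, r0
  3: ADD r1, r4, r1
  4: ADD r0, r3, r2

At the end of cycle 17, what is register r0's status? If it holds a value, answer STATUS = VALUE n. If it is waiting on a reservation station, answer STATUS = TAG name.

cycle 1: issue MUL r1<-Mul1 // r0:1,r1:Mul1,r2:5,r3:2,r4:5
cycle 2: issue ADD r1<-Add1 // r0:1,r1:Add1,r2:5,r3:2,r4:5
cycle 3: issue MUL r3<-Mul2 // r0:1,r1:Add1,r2:5,r3:Mul2,r4:5
cycle 4: issue ADD r1<-Add2 // r0:1,r1:Add2,r2:5,r3:Mul2,r4:5
cycle 5: stall // r0:1,r1:Add2,r2:5,r3:Mul2,r4:5
cycle 6: CDB Mul1=20; stall // r0:1,r1:Add2,r2:5,r3:Mul2,r4:5
cycle 7: stall // r0:1,r1:Add2,r2:5,r3:Mul2,r4:5
cycle 8: stall // r0:1,r1:Add2,r2:5,r3:Mul2,r4:5
cycle 9: CDB Add1=25; issue ADD r0<-Add1 // r0:Add1,r1:Add2,r2:5,r3:Mul2,r4:5
cycle 10: - // r0:Add1,r1:Add2,r2:5,r3:Mul2,r4:5
cycle 11: - // r0:Add1,r1:Add2,r2:5,r3:Mul2,r4:5
cycle 12: CDB Add2=30 // r0:Add1,r1:30,r2:5,r3:Mul2,r4:5
cycle 13: - // r0:Add1,r1:30,r2:5,r3:Mul2,r4:5
cycle 14: CDB Mul2=25 // r0:Add1,r1:30,r2:5,r3:25,r4:5
cycle 15: - // r0:Add1,r1:30,r2:5,r3:25,r4:5
cycle 16: - // r0:Add1,r1:30,r2:5,r3:25,r4:5
cycle 17: CDB Add1=30 // r0:30,r1:30,r2:5,r3:25,r4:5

STATUS = VALUE 30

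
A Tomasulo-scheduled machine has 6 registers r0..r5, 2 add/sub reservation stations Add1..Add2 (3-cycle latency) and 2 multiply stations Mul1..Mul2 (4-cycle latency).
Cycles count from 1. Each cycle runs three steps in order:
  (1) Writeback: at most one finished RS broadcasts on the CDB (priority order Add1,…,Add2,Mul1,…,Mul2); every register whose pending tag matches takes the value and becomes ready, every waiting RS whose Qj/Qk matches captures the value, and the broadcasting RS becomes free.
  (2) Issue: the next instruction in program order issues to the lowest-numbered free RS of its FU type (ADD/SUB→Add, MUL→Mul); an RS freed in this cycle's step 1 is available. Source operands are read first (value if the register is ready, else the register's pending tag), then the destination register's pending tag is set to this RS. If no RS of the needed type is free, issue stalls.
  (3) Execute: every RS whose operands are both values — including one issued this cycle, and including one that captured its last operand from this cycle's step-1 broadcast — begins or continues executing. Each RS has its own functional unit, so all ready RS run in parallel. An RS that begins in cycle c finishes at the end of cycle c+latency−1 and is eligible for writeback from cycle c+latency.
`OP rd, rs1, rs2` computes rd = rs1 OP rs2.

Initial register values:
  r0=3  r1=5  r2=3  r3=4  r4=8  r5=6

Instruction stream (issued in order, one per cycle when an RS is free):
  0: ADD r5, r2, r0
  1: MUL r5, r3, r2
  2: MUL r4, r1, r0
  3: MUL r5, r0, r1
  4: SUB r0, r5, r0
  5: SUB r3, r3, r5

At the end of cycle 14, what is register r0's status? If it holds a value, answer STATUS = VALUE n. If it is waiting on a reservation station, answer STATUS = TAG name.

cycle 1: issue ADD r5<-Add1 // r0:3,r1:5,r2:3,r3:4,r4:8,r5:Add1
cycle 2: issue MUL r5<-Mul1 // r0:3,r1:5,r2:3,r3:4,r4:8,r5:Mul1
cycle 3: issue MUL r4<-Mul2 // r0:3,r1:5,r2:3,r3:4,r4:Mul2,r5:Mul1
cycle 4: CDB Add1=6; stall // r0:3,r1:5,r2:3,r3:4,r4:Mul2,r5:Mul1
cycle 5: stall // r0:3,r1:5,r2:3,r3:4,r4:Mul2,r5:Mul1
cycle 6: CDB Mul1=12; issue MUL r5<-Mul1 // r0:3,r1:5,r2:3,r3:4,r4:Mul2,r5:Mul1
cycle 7: CDB Mul2=15; issue SUB r0<-Add1 // r0:Add1,r1:5,r2:3,r3:4,r4:15,r5:Mul1
cycle 8: issue SUB r3<-Add2 // r0:Add1,r1:5,r2:3,r3:Add2,r4:15,r5:Mul1
cycle 9: - // r0:Add1,r1:5,r2:3,r3:Add2,r4:15,r5:Mul1
cycle 10: CDB Mul1=15 // r0:Add1,r1:5,r2:3,r3:Add2,r4:15,r5:15
cycle 11: - // r0:Add1,r1:5,r2:3,r3:Add2,r4:15,r5:15
cycle 12: - // r0:Add1,r1:5,r2:3,r3:Add2,r4:15,r5:15
cycle 13: CDB Add1=12 // r0:12,r1:5,r2:3,r3:Add2,r4:15,r5:15
cycle 14: CDB Add2=-11 // r0:12,r1:5,r2:3,r3:-11,r4:15,r5:15

STATUS = VALUE 12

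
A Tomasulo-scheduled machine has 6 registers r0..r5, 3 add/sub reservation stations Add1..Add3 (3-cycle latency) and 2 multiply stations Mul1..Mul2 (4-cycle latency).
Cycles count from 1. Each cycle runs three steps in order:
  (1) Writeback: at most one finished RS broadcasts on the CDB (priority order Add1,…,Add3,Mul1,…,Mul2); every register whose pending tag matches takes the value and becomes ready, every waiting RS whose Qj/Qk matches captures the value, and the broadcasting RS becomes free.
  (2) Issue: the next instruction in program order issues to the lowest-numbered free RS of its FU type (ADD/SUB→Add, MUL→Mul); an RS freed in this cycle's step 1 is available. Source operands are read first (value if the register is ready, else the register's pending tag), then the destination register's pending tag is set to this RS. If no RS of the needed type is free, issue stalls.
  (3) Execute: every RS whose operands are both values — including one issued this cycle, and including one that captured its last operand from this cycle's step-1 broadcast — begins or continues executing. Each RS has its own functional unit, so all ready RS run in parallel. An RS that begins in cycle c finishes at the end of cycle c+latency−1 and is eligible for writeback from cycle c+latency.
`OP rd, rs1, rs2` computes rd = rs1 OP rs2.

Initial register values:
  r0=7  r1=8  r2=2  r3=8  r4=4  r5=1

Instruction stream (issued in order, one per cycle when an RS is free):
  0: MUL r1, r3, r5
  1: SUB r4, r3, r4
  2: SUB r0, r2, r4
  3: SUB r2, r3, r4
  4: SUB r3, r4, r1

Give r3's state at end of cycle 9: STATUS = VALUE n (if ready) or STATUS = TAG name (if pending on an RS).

cycle 1: issue MUL r1<-Mul1 // r0:7,r1:Mul1,r2:2,r3:8,r4:4,r5:1
cycle 2: issue SUB r4<-Add1 // r0:7,r1:Mul1,r2:2,r3:8,r4:Add1,r5:1
cycle 3: issue SUB r0<-Add2 // r0:Add2,r1:Mul1,r2:2,r3:8,r4:Add1,r5:1
cycle 4: issue SUB r2<-Add3 // r0:Add2,r1:Mul1,r2:Add3,r3:8,r4:Add1,r5:1
cycle 5: CDB Add1=4; issue SUB r3<-Add1 // r0:Add2,r1:Mul1,r2:Add3,r3:Add1,r4:4,r5:1
cycle 6: CDB Mul1=8 // r0:Add2,r1:8,r2:Add3,r3:Add1,r4:4,r5:1
cycle 7: - // r0:Add2,r1:8,r2:Add3,r3:Add1,r4:4,r5:1
cycle 8: CDB Add2=-2 // r0:-2,r1:8,r2:Add3,r3:Add1,r4:4,r5:1
cycle 9: CDB Add1=-4 // r0:-2,r1:8,r2:Add3,r3:-4,r4:4,r5:1

STATUS = VALUE -4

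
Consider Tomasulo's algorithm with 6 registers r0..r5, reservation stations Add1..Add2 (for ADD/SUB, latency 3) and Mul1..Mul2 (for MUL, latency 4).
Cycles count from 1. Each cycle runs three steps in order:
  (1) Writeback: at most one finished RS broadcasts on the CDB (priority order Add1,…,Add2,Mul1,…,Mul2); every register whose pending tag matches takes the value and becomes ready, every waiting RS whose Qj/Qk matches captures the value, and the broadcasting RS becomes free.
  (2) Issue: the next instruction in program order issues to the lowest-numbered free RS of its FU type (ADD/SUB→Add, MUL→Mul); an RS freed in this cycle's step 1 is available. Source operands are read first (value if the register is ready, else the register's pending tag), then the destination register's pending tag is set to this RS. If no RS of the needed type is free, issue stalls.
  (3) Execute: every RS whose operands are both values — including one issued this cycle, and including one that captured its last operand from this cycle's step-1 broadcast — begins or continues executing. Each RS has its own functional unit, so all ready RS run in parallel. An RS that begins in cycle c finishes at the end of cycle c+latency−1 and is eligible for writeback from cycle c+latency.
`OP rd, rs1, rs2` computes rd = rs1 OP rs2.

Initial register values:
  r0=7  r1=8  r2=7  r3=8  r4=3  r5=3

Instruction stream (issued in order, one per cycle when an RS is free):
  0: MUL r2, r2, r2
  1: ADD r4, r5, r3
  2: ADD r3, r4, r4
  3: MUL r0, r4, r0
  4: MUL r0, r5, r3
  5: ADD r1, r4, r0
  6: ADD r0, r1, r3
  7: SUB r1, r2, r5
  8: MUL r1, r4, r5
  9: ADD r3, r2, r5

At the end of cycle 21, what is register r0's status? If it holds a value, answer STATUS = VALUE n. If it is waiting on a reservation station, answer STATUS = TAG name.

STATUS = VALUE 99

c1: issue MUL r2<-Mul1 | r0:7,r1:8,r2:Mul1,r3:8,r4:3,r5:3
c2: issue ADD r4<-Add1 | r0:7,r1:8,r2:Mul1,r3:8,r4:Add1,r5:3
c3: issue ADD r3<-Add2 | r0:7,r1:8,r2:Mul1,r3:Add2,r4:Add1,r5:3
c4: issue MUL r0<-Mul2 | r0:Mul2,r1:8,r2:Mul1,r3:Add2,r4:Add1,r5:3
c5: CDB Add1=11; stall | r0:Mul2,r1:8,r2:Mul1,r3:Add2,r4:11,r5:3
c6: CDB Mul1=49; issue MUL r0<-Mul1 | r0:Mul1,r1:8,r2:49,r3:Add2,r4:11,r5:3
c7: issue ADD r1<-Add1 | r0:Mul1,r1:Add1,r2:49,r3:Add2,r4:11,r5:3
c8: CDB Add2=22; issue ADD r0<-Add2 | r0:Add2,r1:Add1,r2:49,r3:22,r4:11,r5:3
c9: CDB Mul2=77; stall | r0:Add2,r1:Add1,r2:49,r3:22,r4:11,r5:3
c10: stall | r0:Add2,r1:Add1,r2:49,r3:22,r4:11,r5:3
c11: stall | r0:Add2,r1:Add1,r2:49,r3:22,r4:11,r5:3
c12: CDB Mul1=66; stall | r0:Add2,r1:Add1,r2:49,r3:22,r4:11,r5:3
c13: stall | r0:Add2,r1:Add1,r2:49,r3:22,r4:11,r5:3
c14: stall | r0:Add2,r1:Add1,r2:49,r3:22,r4:11,r5:3
c15: CDB Add1=77; issue SUB r1<-Add1 | r0:Add2,r1:Add1,r2:49,r3:22,r4:11,r5:3
c16: issue MUL r1<-Mul1 | r0:Add2,r1:Mul1,r2:49,r3:22,r4:11,r5:3
c17: stall | r0:Add2,r1:Mul1,r2:49,r3:22,r4:11,r5:3
c18: CDB Add1=46; issue ADD r3<-Add1 | r0:Add2,r1:Mul1,r2:49,r3:Add1,r4:11,r5:3
c19: CDB Add2=99 | r0:99,r1:Mul1,r2:49,r3:Add1,r4:11,r5:3
c20: CDB Mul1=33 | r0:99,r1:33,r2:49,r3:Add1,r4:11,r5:3
c21: CDB Add1=52 | r0:99,r1:33,r2:49,r3:52,r4:11,r5:3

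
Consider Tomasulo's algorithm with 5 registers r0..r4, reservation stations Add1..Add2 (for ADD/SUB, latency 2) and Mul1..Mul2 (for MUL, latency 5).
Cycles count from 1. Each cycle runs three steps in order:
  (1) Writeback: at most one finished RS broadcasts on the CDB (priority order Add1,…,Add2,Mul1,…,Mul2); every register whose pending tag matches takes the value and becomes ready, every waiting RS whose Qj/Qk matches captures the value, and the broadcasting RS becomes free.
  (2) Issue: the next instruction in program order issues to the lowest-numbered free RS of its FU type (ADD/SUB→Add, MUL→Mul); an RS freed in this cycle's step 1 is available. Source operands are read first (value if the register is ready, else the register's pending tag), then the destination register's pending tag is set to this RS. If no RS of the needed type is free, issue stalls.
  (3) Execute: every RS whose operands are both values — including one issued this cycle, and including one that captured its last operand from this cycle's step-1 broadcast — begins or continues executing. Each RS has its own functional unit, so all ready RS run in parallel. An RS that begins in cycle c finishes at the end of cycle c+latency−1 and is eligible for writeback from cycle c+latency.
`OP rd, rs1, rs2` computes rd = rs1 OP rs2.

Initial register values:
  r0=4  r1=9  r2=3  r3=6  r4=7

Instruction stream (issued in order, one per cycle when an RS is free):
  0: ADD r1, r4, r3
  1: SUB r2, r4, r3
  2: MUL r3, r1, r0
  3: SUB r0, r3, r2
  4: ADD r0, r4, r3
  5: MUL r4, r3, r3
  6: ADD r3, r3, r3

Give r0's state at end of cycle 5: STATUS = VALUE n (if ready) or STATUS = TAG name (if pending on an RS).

cycle 1: issue ADD r1<-Add1 // r0:4,r1:Add1,r2:3,r3:6,r4:7
cycle 2: issue SUB r2<-Add2 // r0:4,r1:Add1,r2:Add2,r3:6,r4:7
cycle 3: CDB Add1=13; issue MUL r3<-Mul1 // r0:4,r1:13,r2:Add2,r3:Mul1,r4:7
cycle 4: CDB Add2=1; issue SUB r0<-Add1 // r0:Add1,r1:13,r2:1,r3:Mul1,r4:7
cycle 5: issue ADD r0<-Add2 // r0:Add2,r1:13,r2:1,r3:Mul1,r4:7

STATUS = TAG Add2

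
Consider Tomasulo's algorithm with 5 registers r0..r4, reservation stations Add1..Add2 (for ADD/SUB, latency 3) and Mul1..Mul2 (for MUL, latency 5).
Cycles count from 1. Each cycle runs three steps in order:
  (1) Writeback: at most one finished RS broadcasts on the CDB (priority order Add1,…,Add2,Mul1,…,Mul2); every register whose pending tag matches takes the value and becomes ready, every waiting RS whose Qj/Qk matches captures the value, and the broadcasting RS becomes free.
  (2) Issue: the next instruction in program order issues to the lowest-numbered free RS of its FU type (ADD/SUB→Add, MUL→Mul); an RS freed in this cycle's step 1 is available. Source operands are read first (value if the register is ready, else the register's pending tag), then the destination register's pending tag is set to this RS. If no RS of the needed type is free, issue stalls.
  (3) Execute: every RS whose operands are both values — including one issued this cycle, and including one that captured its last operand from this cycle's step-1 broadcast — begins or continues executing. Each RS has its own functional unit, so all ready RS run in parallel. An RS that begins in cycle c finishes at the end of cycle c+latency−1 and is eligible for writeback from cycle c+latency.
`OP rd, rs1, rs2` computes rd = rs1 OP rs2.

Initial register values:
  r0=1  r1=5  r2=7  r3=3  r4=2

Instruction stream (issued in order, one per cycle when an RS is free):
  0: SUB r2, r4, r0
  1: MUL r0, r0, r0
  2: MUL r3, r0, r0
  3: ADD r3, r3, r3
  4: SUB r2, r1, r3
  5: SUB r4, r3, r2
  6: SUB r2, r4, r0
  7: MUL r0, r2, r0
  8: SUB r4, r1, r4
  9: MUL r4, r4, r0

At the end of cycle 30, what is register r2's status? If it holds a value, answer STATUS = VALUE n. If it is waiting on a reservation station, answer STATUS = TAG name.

  c1: issue SUB r2<-Add1  regs: r0:1,r1:5,r2:Add1,r3:3,r4:2
  c2: issue MUL r0<-Mul1  regs: r0:Mul1,r1:5,r2:Add1,r3:3,r4:2
  c3: issue MUL r3<-Mul2  regs: r0:Mul1,r1:5,r2:Add1,r3:Mul2,r4:2
  c4: CDB Add1=1; issue ADD r3<-Add1  regs: r0:Mul1,r1:5,r2:1,r3:Add1,r4:2
  c5: issue SUB r2<-Add2  regs: r0:Mul1,r1:5,r2:Add2,r3:Add1,r4:2
  c6: stall  regs: r0:Mul1,r1:5,r2:Add2,r3:Add1,r4:2
  c7: CDB Mul1=1; stall  regs: r0:1,r1:5,r2:Add2,r3:Add1,r4:2
  c8: stall  regs: r0:1,r1:5,r2:Add2,r3:Add1,r4:2
  c9: stall  regs: r0:1,r1:5,r2:Add2,r3:Add1,r4:2
  c10: stall  regs: r0:1,r1:5,r2:Add2,r3:Add1,r4:2
  c11: stall  regs: r0:1,r1:5,r2:Add2,r3:Add1,r4:2
  c12: CDB Mul2=1; stall  regs: r0:1,r1:5,r2:Add2,r3:Add1,r4:2
  c13: stall  regs: r0:1,r1:5,r2:Add2,r3:Add1,r4:2
  c14: stall  regs: r0:1,r1:5,r2:Add2,r3:Add1,r4:2
  c15: CDB Add1=2; issue SUB r4<-Add1  regs: r0:1,r1:5,r2:Add2,r3:2,r4:Add1
  c16: stall  regs: r0:1,r1:5,r2:Add2,r3:2,r4:Add1
  c17: stall  regs: r0:1,r1:5,r2:Add2,r3:2,r4:Add1
  c18: CDB Add2=3; issue SUB r2<-Add2  regs: r0:1,r1:5,r2:Add2,r3:2,r4:Add1
  c19: issue MUL r0<-Mul1  regs: r0:Mul1,r1:5,r2:Add2,r3:2,r4:Add1
  c20: stall  regs: r0:Mul1,r1:5,r2:Add2,r3:2,r4:Add1
  c21: CDB Add1=-1; issue SUB r4<-Add1  regs: r0:Mul1,r1:5,r2:Add2,r3:2,r4:Add1
  c22: issue MUL r4<-Mul2  regs: r0:Mul1,r1:5,r2:Add2,r3:2,r4:Mul2
  c23: -  regs: r0:Mul1,r1:5,r2:Add2,r3:2,r4:Mul2
  c24: CDB Add1=6  regs: r0:Mul1,r1:5,r2:Add2,r3:2,r4:Mul2
  c25: CDB Add2=-2  regs: r0:Mul1,r1:5,r2:-2,r3:2,r4:Mul2
  c26: -  regs: r0:Mul1,r1:5,r2:-2,r3:2,r4:Mul2
  c27: -  regs: r0:Mul1,r1:5,r2:-2,r3:2,r4:Mul2
  c28: -  regs: r0:Mul1,r1:5,r2:-2,r3:2,r4:Mul2
  c29: -  regs: r0:Mul1,r1:5,r2:-2,r3:2,r4:Mul2
  c30: CDB Mul1=-2  regs: r0:-2,r1:5,r2:-2,r3:2,r4:Mul2

STATUS = VALUE -2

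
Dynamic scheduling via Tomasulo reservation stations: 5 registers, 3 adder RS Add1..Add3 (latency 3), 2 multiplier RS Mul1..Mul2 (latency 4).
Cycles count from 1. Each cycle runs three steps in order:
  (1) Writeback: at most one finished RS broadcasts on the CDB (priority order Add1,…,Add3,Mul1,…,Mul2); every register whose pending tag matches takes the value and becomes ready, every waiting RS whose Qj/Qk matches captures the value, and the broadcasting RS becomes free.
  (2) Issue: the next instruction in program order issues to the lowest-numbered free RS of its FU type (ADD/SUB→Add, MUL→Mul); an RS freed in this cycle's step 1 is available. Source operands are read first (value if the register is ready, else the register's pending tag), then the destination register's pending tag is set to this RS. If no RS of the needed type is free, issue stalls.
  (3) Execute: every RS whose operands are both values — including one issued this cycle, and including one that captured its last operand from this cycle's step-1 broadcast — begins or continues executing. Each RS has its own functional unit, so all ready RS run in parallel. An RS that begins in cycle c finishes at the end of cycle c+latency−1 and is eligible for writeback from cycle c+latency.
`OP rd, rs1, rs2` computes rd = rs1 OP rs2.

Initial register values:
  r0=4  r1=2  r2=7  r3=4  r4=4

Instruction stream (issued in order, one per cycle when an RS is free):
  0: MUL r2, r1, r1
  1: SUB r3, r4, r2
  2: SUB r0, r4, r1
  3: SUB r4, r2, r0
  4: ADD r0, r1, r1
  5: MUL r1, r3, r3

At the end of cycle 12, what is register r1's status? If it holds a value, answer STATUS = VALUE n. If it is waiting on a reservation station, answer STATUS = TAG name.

STATUS = VALUE 0

  c1: issue MUL r2<-Mul1  regs: r0:4,r1:2,r2:Mul1,r3:4,r4:4
  c2: issue SUB r3<-Add1  regs: r0:4,r1:2,r2:Mul1,r3:Add1,r4:4
  c3: issue SUB r0<-Add2  regs: r0:Add2,r1:2,r2:Mul1,r3:Add1,r4:4
  c4: issue SUB r4<-Add3  regs: r0:Add2,r1:2,r2:Mul1,r3:Add1,r4:Add3
  c5: CDB Mul1=4; stall  regs: r0:Add2,r1:2,r2:4,r3:Add1,r4:Add3
  c6: CDB Add2=2; issue ADD r0<-Add2  regs: r0:Add2,r1:2,r2:4,r3:Add1,r4:Add3
  c7: issue MUL r1<-Mul1  regs: r0:Add2,r1:Mul1,r2:4,r3:Add1,r4:Add3
  c8: CDB Add1=0  regs: r0:Add2,r1:Mul1,r2:4,r3:0,r4:Add3
  c9: CDB Add2=4  regs: r0:4,r1:Mul1,r2:4,r3:0,r4:Add3
  c10: CDB Add3=2  regs: r0:4,r1:Mul1,r2:4,r3:0,r4:2
  c11: -  regs: r0:4,r1:Mul1,r2:4,r3:0,r4:2
  c12: CDB Mul1=0  regs: r0:4,r1:0,r2:4,r3:0,r4:2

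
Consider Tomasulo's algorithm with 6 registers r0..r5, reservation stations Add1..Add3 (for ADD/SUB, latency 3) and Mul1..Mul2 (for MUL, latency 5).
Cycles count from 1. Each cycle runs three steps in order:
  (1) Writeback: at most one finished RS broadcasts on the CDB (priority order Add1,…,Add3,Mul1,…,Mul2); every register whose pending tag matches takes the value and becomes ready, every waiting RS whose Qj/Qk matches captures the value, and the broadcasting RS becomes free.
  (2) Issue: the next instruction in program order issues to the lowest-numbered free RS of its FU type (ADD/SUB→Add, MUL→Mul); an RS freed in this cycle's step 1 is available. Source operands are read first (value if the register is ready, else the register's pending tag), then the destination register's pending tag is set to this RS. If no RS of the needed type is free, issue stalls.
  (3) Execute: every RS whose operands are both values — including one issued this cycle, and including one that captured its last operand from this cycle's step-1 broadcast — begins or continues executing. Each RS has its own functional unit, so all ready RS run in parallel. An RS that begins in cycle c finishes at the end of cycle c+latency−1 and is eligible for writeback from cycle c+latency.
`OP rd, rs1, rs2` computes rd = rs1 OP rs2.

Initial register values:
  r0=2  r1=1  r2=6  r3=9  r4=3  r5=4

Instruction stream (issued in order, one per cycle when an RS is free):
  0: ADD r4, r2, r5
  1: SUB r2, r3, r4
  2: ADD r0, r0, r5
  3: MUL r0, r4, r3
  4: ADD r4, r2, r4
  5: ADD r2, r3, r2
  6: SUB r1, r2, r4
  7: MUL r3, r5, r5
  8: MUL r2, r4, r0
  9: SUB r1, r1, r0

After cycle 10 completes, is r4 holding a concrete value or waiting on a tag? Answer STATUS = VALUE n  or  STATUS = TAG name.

  c1: issue ADD r4<-Add1  regs: r0:2,r1:1,r2:6,r3:9,r4:Add1,r5:4
  c2: issue SUB r2<-Add2  regs: r0:2,r1:1,r2:Add2,r3:9,r4:Add1,r5:4
  c3: issue ADD r0<-Add3  regs: r0:Add3,r1:1,r2:Add2,r3:9,r4:Add1,r5:4
  c4: CDB Add1=10; issue MUL r0<-Mul1  regs: r0:Mul1,r1:1,r2:Add2,r3:9,r4:10,r5:4
  c5: issue ADD r4<-Add1  regs: r0:Mul1,r1:1,r2:Add2,r3:9,r4:Add1,r5:4
  c6: CDB Add3=6; issue ADD r2<-Add3  regs: r0:Mul1,r1:1,r2:Add3,r3:9,r4:Add1,r5:4
  c7: CDB Add2=-1; issue SUB r1<-Add2  regs: r0:Mul1,r1:Add2,r2:Add3,r3:9,r4:Add1,r5:4
  c8: issue MUL r3<-Mul2  regs: r0:Mul1,r1:Add2,r2:Add3,r3:Mul2,r4:Add1,r5:4
  c9: CDB Mul1=90; issue MUL r2<-Mul1  regs: r0:90,r1:Add2,r2:Mul1,r3:Mul2,r4:Add1,r5:4
  c10: CDB Add1=9; issue SUB r1<-Add1  regs: r0:90,r1:Add1,r2:Mul1,r3:Mul2,r4:9,r5:4

STATUS = VALUE 9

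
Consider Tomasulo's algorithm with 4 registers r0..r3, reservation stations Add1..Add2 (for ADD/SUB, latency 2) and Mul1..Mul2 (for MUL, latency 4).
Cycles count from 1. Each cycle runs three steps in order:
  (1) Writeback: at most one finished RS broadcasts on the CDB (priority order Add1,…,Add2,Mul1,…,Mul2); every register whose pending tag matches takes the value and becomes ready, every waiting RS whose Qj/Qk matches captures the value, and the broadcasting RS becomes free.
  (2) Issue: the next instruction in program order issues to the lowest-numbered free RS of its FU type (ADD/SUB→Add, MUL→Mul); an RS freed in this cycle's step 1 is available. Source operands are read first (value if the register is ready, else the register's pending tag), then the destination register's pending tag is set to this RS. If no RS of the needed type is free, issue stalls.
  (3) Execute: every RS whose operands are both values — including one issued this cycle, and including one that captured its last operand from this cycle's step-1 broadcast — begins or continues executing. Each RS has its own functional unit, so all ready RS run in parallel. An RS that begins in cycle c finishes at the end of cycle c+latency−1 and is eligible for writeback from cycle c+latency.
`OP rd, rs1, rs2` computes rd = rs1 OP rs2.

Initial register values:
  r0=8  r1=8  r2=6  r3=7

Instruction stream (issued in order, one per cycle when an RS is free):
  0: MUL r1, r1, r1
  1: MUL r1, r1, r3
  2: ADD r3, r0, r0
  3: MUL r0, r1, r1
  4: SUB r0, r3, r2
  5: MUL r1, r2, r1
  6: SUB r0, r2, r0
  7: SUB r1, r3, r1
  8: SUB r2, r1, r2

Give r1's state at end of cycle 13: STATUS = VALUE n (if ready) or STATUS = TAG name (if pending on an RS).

STATUS = TAG Add2

c1: issue MUL r1<-Mul1 | r0:8,r1:Mul1,r2:6,r3:7
c2: issue MUL r1<-Mul2 | r0:8,r1:Mul2,r2:6,r3:7
c3: issue ADD r3<-Add1 | r0:8,r1:Mul2,r2:6,r3:Add1
c4: stall | r0:8,r1:Mul2,r2:6,r3:Add1
c5: CDB Add1=16; stall | r0:8,r1:Mul2,r2:6,r3:16
c6: CDB Mul1=64; issue MUL r0<-Mul1 | r0:Mul1,r1:Mul2,r2:6,r3:16
c7: issue SUB r0<-Add1 | r0:Add1,r1:Mul2,r2:6,r3:16
c8: stall | r0:Add1,r1:Mul2,r2:6,r3:16
c9: CDB Add1=10; stall | r0:10,r1:Mul2,r2:6,r3:16
c10: CDB Mul2=448; issue MUL r1<-Mul2 | r0:10,r1:Mul2,r2:6,r3:16
c11: issue SUB r0<-Add1 | r0:Add1,r1:Mul2,r2:6,r3:16
c12: issue SUB r1<-Add2 | r0:Add1,r1:Add2,r2:6,r3:16
c13: CDB Add1=-4; issue SUB r2<-Add1 | r0:-4,r1:Add2,r2:Add1,r3:16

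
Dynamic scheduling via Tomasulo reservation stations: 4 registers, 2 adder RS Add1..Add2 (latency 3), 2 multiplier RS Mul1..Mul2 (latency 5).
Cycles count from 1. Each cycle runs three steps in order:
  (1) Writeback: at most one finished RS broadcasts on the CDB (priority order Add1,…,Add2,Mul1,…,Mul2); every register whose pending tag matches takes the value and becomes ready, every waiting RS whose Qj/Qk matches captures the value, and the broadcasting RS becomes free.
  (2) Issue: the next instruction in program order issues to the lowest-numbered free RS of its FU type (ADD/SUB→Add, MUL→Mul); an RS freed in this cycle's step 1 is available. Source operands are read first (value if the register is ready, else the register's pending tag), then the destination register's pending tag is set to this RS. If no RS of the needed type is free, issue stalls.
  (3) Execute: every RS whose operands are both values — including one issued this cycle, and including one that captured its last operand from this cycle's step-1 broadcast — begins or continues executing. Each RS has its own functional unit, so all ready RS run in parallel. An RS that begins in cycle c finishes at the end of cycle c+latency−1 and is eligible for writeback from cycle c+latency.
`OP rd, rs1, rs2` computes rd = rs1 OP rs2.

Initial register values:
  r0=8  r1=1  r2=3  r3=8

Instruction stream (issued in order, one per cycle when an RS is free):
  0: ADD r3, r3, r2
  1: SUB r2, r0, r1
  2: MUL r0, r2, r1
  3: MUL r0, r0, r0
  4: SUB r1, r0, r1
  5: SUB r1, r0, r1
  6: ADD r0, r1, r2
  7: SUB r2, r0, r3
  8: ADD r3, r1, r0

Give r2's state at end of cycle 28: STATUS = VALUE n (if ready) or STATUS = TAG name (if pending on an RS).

STATUS = VALUE -3

c1: issue ADD r3<-Add1 | r0:8,r1:1,r2:3,r3:Add1
c2: issue SUB r2<-Add2 | r0:8,r1:1,r2:Add2,r3:Add1
c3: issue MUL r0<-Mul1 | r0:Mul1,r1:1,r2:Add2,r3:Add1
c4: CDB Add1=11; issue MUL r0<-Mul2 | r0:Mul2,r1:1,r2:Add2,r3:11
c5: CDB Add2=7; issue SUB r1<-Add1 | r0:Mul2,r1:Add1,r2:7,r3:11
c6: issue SUB r1<-Add2 | r0:Mul2,r1:Add2,r2:7,r3:11
c7: stall | r0:Mul2,r1:Add2,r2:7,r3:11
c8: stall | r0:Mul2,r1:Add2,r2:7,r3:11
c9: stall | r0:Mul2,r1:Add2,r2:7,r3:11
c10: CDB Mul1=7; stall | r0:Mul2,r1:Add2,r2:7,r3:11
c11: stall | r0:Mul2,r1:Add2,r2:7,r3:11
c12: stall | r0:Mul2,r1:Add2,r2:7,r3:11
c13: stall | r0:Mul2,r1:Add2,r2:7,r3:11
c14: stall | r0:Mul2,r1:Add2,r2:7,r3:11
c15: CDB Mul2=49; stall | r0:49,r1:Add2,r2:7,r3:11
c16: stall | r0:49,r1:Add2,r2:7,r3:11
c17: stall | r0:49,r1:Add2,r2:7,r3:11
c18: CDB Add1=48; issue ADD r0<-Add1 | r0:Add1,r1:Add2,r2:7,r3:11
c19: stall | r0:Add1,r1:Add2,r2:7,r3:11
c20: stall | r0:Add1,r1:Add2,r2:7,r3:11
c21: CDB Add2=1; issue SUB r2<-Add2 | r0:Add1,r1:1,r2:Add2,r3:11
c22: stall | r0:Add1,r1:1,r2:Add2,r3:11
c23: stall | r0:Add1,r1:1,r2:Add2,r3:11
c24: CDB Add1=8; issue ADD r3<-Add1 | r0:8,r1:1,r2:Add2,r3:Add1
c25: - | r0:8,r1:1,r2:Add2,r3:Add1
c26: - | r0:8,r1:1,r2:Add2,r3:Add1
c27: CDB Add1=9 | r0:8,r1:1,r2:Add2,r3:9
c28: CDB Add2=-3 | r0:8,r1:1,r2:-3,r3:9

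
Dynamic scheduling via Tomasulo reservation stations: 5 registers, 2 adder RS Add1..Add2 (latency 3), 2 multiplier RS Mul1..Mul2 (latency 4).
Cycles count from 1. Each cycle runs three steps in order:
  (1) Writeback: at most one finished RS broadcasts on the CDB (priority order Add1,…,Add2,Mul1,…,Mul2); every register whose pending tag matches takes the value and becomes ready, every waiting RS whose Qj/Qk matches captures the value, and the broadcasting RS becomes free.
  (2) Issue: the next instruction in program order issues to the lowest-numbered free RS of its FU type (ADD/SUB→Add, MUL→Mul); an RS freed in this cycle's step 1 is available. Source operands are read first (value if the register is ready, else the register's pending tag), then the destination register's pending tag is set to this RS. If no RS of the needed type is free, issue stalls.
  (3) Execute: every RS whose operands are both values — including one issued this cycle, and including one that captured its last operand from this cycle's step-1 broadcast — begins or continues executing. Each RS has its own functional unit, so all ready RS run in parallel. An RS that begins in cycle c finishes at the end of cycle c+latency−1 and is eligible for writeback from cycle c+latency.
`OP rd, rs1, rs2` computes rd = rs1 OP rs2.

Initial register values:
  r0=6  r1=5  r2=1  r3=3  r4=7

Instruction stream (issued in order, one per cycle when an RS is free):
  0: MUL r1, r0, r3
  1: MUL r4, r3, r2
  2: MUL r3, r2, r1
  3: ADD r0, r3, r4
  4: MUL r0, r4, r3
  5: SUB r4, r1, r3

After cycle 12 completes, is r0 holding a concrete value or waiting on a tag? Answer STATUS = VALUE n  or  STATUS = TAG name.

c1: issue MUL r1<-Mul1 | r0:6,r1:Mul1,r2:1,r3:3,r4:7
c2: issue MUL r4<-Mul2 | r0:6,r1:Mul1,r2:1,r3:3,r4:Mul2
c3: stall | r0:6,r1:Mul1,r2:1,r3:3,r4:Mul2
c4: stall | r0:6,r1:Mul1,r2:1,r3:3,r4:Mul2
c5: CDB Mul1=18; issue MUL r3<-Mul1 | r0:6,r1:18,r2:1,r3:Mul1,r4:Mul2
c6: CDB Mul2=3; issue ADD r0<-Add1 | r0:Add1,r1:18,r2:1,r3:Mul1,r4:3
c7: issue MUL r0<-Mul2 | r0:Mul2,r1:18,r2:1,r3:Mul1,r4:3
c8: issue SUB r4<-Add2 | r0:Mul2,r1:18,r2:1,r3:Mul1,r4:Add2
c9: CDB Mul1=18 | r0:Mul2,r1:18,r2:1,r3:18,r4:Add2
c10: - | r0:Mul2,r1:18,r2:1,r3:18,r4:Add2
c11: - | r0:Mul2,r1:18,r2:1,r3:18,r4:Add2
c12: CDB Add1=21 | r0:Mul2,r1:18,r2:1,r3:18,r4:Add2

STATUS = TAG Mul2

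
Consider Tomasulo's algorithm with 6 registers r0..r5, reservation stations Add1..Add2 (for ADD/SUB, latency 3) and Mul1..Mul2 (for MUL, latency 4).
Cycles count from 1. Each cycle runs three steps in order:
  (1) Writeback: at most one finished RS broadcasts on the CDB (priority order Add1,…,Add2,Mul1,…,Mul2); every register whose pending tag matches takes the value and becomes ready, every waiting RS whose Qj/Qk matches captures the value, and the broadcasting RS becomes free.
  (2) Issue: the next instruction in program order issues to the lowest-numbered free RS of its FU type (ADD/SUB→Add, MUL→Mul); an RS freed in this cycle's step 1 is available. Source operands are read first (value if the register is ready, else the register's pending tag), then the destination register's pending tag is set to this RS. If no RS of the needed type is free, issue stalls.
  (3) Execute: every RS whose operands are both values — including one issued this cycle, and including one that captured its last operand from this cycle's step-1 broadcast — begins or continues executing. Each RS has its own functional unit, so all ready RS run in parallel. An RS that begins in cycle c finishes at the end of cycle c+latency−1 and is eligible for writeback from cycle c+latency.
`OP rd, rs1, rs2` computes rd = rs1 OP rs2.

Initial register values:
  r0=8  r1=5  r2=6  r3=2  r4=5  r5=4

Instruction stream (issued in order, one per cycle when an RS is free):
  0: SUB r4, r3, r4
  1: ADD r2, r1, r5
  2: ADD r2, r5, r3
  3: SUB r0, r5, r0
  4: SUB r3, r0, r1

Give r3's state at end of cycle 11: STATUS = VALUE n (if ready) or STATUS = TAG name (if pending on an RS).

STATUS = VALUE -9

c1: issue SUB r4<-Add1 | r0:8,r1:5,r2:6,r3:2,r4:Add1,r5:4
c2: issue ADD r2<-Add2 | r0:8,r1:5,r2:Add2,r3:2,r4:Add1,r5:4
c3: stall | r0:8,r1:5,r2:Add2,r3:2,r4:Add1,r5:4
c4: CDB Add1=-3; issue ADD r2<-Add1 | r0:8,r1:5,r2:Add1,r3:2,r4:-3,r5:4
c5: CDB Add2=9; issue SUB r0<-Add2 | r0:Add2,r1:5,r2:Add1,r3:2,r4:-3,r5:4
c6: stall | r0:Add2,r1:5,r2:Add1,r3:2,r4:-3,r5:4
c7: CDB Add1=6; issue SUB r3<-Add1 | r0:Add2,r1:5,r2:6,r3:Add1,r4:-3,r5:4
c8: CDB Add2=-4 | r0:-4,r1:5,r2:6,r3:Add1,r4:-3,r5:4
c9: - | r0:-4,r1:5,r2:6,r3:Add1,r4:-3,r5:4
c10: - | r0:-4,r1:5,r2:6,r3:Add1,r4:-3,r5:4
c11: CDB Add1=-9 | r0:-4,r1:5,r2:6,r3:-9,r4:-3,r5:4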